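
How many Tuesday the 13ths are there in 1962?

3

Check the 13th of each month of 1962: Jan 13: Sat, Feb 13: Tue, Mar 13: Tue, Apr 13: Fri, May 13: Sun, Jun 13: Wed, Jul 13: Fri, Aug 13: Mon, Sep 13: Thu, Oct 13: Sat, Nov 13: Tue, Dec 13: Thu.
Tuesday occurs in February, March, November — 3 months.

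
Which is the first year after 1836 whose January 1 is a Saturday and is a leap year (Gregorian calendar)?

1848

Jan 1 advances by 2 weekdays after a leap year and by 1 after a common year.
1836: Jan 1 is Friday (leap).
1837: Sunday
1838: Monday
1839: Tuesday
1840: Wednesday (leap)
1841: Friday
1842: Saturday
1843: Sunday
1844: Monday (leap)
1845: Wednesday
1846: Thursday
1847: Friday
1848: Saturday (leap)
1848 begins on a Saturday and is a leap year.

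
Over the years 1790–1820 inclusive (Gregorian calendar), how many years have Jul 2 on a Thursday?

Track Jul 2's weekday year by year (advancing +1, or +2 across a Feb 29):
  1790: Fri  1791: Sat (+1)  1792: Mon (+2)  1793: Tue (+1)  1794: Wed (+1)
  1795: Thu (+1) ✓  1796: Sat (+2)  1797: Sun (+1)  1798: Mon (+1)  1799: Tue (+1)
  1800: Wed (+1)  1801: Thu (+1) ✓  1802: Fri (+1)  1803: Sat (+1)  … (3 more years) …
  1807: Thu (+1) ✓  1808: Sat (+2)  1809: Sun (+1)  1810: Mon (+1)  1811: Tue (+1)
  1812: Thu (+2) ✓  1813: Fri (+1)  1814: Sat (+1)  1815: Sun (+1)  1816: Tue (+2)
  1817: Wed (+1)  1818: Thu (+1) ✓  1819: Fri (+1)  1820: Sun (+2)
Thursday years: 1795, 1801, 1807, 1812, 1818 — 5 in total.

5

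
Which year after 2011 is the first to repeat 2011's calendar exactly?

2022

Two years share a calendar iff Jan 1 falls on the same weekday and both are leap or both are common. 2011: Jan 1 is Saturday, common year.
2012: Jan 1 Sunday, leap
2013: Jan 1 Tuesday, common
2014: Jan 1 Wednesday, common
2015: Jan 1 Thursday, common
2016: Jan 1 Friday, leap
2017: Jan 1 Sunday, common
2018: Jan 1 Monday, common
2019: Jan 1 Tuesday, common
2020: Jan 1 Wednesday, leap
2021: Jan 1 Friday, common
2022: Jan 1 Saturday, common
2022 matches on both conditions.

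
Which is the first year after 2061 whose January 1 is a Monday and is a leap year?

2080

Jan 1 advances by 2 weekdays after a leap year and by 1 after a common year.
2061: Jan 1 is Saturday.
2062: Sunday
2063: Monday
2064: Tuesday (leap)
2065: Thursday
2066: Friday
2067: Saturday
2068: Sunday (leap)
2069: Tuesday
2070: Wednesday
2071: Thursday
2072: Friday (leap)
2073: Sunday
2074: Monday
2075: Tuesday
2076: Wednesday (leap)
2077: Friday
2078: Saturday
2079: Sunday
2080: Monday (leap)
2080 begins on a Monday and is a leap year.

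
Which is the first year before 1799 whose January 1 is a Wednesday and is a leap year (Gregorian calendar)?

1772

Jan 1 advances by 2 weekdays after a leap year and by 1 after a common year.
1799: Jan 1 is Tuesday.
1798: Monday
1797: Sunday
1796: Friday (leap)
1795: Thursday
1794: Wednesday
1793: Tuesday
1792: Sunday (leap)
1791: Saturday
1790: Friday
1789: Thursday
1788: Tuesday (leap)
1787: Monday
1786: Sunday
1785: Saturday
1784: Thursday (leap)
1783: Wednesday
1782: Tuesday
1781: Monday
1780: Saturday (leap)
1779: Friday
1778: Thursday
1777: Wednesday
1776: Monday (leap)
1775: Sunday
1774: Saturday
1773: Friday
1772: Wednesday (leap)
1772 begins on a Wednesday and is a leap year.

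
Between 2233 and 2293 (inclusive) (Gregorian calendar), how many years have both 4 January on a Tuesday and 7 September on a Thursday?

2

Check each year's weekday for 4 January and 7 September:
  2233: Fri/Sat  2234: Sat/Sun  2235: Sun/Mon  2236: Mon/Wed  2237: Wed/Thu  2238: Thu/Fri  2239: Fri/Sat  2240: Sat/Mon  2241: Mon/Tue  2242: Tue/Wed  2243: Wed/Thu  2244: Thu/Sat  2245: Sat/Sun  2246: Sun/Mon  …(33 more)…  2280: Sun/Tue  2281: Tue/Wed  2282: Wed/Thu  2283: Thu/Fri  2284: Fri/Sun  2285: Sun/Mon  2286: Mon/Tue  2287: Tue/Wed  2288: Wed/Fri  2289: Fri/Sat  2290: Sat/Sun  2291: Sun/Mon  2292: Mon/Wed  2293: Wed/Thu
Both conditions hold in: 2248, 2276 — 2.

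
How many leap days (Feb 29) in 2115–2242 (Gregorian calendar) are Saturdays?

5

Leap years in 2115–2242: 31 of them.
Feb 29 weekday advances by 5 (mod 7) from one leap year to the next four years later (or differs when a century non-leap intervenes).
Leap-day weekdays: 2116:Sat✓ 2120:Thu 2124:Tue 2128:Sun 2132:Fri 2136:Wed 2140:Mon 2144:Sat✓ 2148:Thu 2152:Tue 2156:Sun 2160:Fri 2164:Wed …(5 more)… 2188:Fri 2192:Wed 2196:Mon 2204:Wed 2208:Mon 2212:Sat✓ 2216:Thu 2220:Tue 2224:Sun 2228:Fri 2232:Wed 2236:Mon 2240:Sat✓
Saturday: 2116, 2144, 2172, 2212, 2240 → 5.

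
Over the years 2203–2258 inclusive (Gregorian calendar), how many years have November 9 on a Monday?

8

Track November 9's weekday year by year (advancing +1, or +2 across a Feb 29):
  2203: Wed  2204: Fri (+2)  2205: Sat (+1)  2206: Sun (+1)  2207: Mon (+1) ✓
  2208: Wed (+2)  2209: Thu (+1)  2210: Fri (+1)  2211: Sat (+1)  2212: Mon (+2) ✓
  2213: Tue (+1)  2214: Wed (+1)  2215: Thu (+1)  2216: Sat (+2)  … (28 more years) …
  2245: Sun (+1)  2246: Mon (+1) ✓  2247: Tue (+1)  2248: Thu (+2)  2249: Fri (+1)
  2250: Sat (+1)  2251: Sun (+1)  2252: Tue (+2)  2253: Wed (+1)  2254: Thu (+1)
  2255: Fri (+1)  2256: Sun (+2)  2257: Mon (+1) ✓  2258: Tue (+1)
Monday years: 2207, 2212, 2218, 2229, 2235, 2240, 2246, 2257 — 8 in total.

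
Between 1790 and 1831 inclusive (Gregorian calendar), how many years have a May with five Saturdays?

May has 31 days; it has five Saturdays when Saturday falls among the first (month-length − 28) days — i.e. when May 1 is one of Saturday/Friday/Thursday.
May 1 by year: 1790:Sat✓ 1791:Sun 1792:Tue 1793:Wed 1794:Thu✓ 1795:Fri✓ 1796:Sun 1797:Mon 1798:Tue 1799:Wed 1800:Thu✓ 1801:Fri✓ 1802:Sat✓ 1803:Sun 1804:Tue …(12 more)… 1817:Thu✓ 1818:Fri✓ 1819:Sat✓ 1820:Mon 1821:Tue 1822:Wed 1823:Thu✓ 1824:Sat✓ 1825:Sun 1826:Mon 1827:Tue 1828:Thu✓ 1829:Fri✓ 1830:Sat✓ 1831:Sun
Years with five Saturdays: 1790, 1794, 1795, 1800, 1801, 1802, 1806, 1807, 1812, 1813, 1817, 1818, 1819, 1823, 1824, 1828, 1829, 1830 → 18.

18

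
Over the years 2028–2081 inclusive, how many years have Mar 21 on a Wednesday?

Track Mar 21's weekday year by year (advancing +1, or +2 across a Feb 29):
  2028: Tue  2029: Wed (+1) ✓  2030: Thu (+1)  2031: Fri (+1)  2032: Sun (+2)
  2033: Mon (+1)  2034: Tue (+1)  2035: Wed (+1) ✓  2036: Fri (+2)  2037: Sat (+1)
  2038: Sun (+1)  2039: Mon (+1)  2040: Wed (+2) ✓  2041: Thu (+1)  … (26 more years) …
  2068: Wed (+2) ✓  2069: Thu (+1)  2070: Fri (+1)  2071: Sat (+1)  2072: Mon (+2)
  2073: Tue (+1)  2074: Wed (+1) ✓  2075: Thu (+1)  2076: Sat (+2)  2077: Sun (+1)
  2078: Mon (+1)  2079: Tue (+1)  2080: Thu (+2)  2081: Fri (+1)
Wednesday years: 2029, 2035, 2040, 2046, 2057, 2063, 2068, 2074 — 8 in total.

8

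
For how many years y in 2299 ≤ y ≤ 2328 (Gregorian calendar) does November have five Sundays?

November has 30 days; it has five Sundays when Sunday falls among the first (month-length − 28) days — i.e. when November 1 is one of Sunday/Saturday.
November 1 by year: 2299:Wed 2300:Thu 2301:Fri 2302:Sat✓ 2303:Sun✓ 2304:Tue 2305:Wed 2306:Thu 2307:Fri 2308:Sun✓ 2309:Mon 2310:Tue 2311:Wed 2312:Fri 2313:Sat✓ 2314:Sun✓ 2315:Mon 2316:Wed 2317:Thu 2318:Fri 2319:Sat✓ 2320:Mon 2321:Tue 2322:Wed 2323:Thu 2324:Sat✓ 2325:Sun✓ 2326:Mon 2327:Tue 2328:Thu
Years with five Sundays: 2302, 2303, 2308, 2313, 2314, 2319, 2324, 2325 → 8.

8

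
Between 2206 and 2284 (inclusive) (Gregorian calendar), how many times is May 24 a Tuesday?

Track May 24's weekday year by year (advancing +1, or +2 across a Feb 29):
  2206: Sat  2207: Sun (+1)  2208: Tue (+2) ✓  2209: Wed (+1)  2210: Thu (+1)
  2211: Fri (+1)  2212: Sun (+2)  2213: Mon (+1)  2214: Tue (+1) ✓  2215: Wed (+1)
  2216: Fri (+2)  2217: Sat (+1)  2218: Sun (+1)  2219: Mon (+1)  … (51 more years) …
  2271: Wed (+1)  2272: Fri (+2)  2273: Sat (+1)  2274: Sun (+1)  2275: Mon (+1)
  2276: Wed (+2)  2277: Thu (+1)  2278: Fri (+1)  2279: Sat (+1)  2280: Mon (+2)
  2281: Tue (+1) ✓  2282: Wed (+1)  2283: Thu (+1)  2284: Sat (+2)
Tuesday years: 2208, 2214, 2225, 2231, 2236, 2242, 2253, 2259, 2264, 2270, 2281 — 11 in total.

11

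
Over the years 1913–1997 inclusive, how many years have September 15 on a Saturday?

Track September 15's weekday year by year (advancing +1, or +2 across a Feb 29):
  1913: Mon  1914: Tue (+1)  1915: Wed (+1)  1916: Fri (+2)  1917: Sat (+1) ✓
  1918: Sun (+1)  1919: Mon (+1)  1920: Wed (+2)  1921: Thu (+1)  1922: Fri (+1)
  1923: Sat (+1) ✓  1924: Mon (+2)  1925: Tue (+1)  1926: Wed (+1)  … (57 more years) …
  1984: Sat (+2) ✓  1985: Sun (+1)  1986: Mon (+1)  1987: Tue (+1)  1988: Thu (+2)
  1989: Fri (+1)  1990: Sat (+1) ✓  1991: Sun (+1)  1992: Tue (+2)  1993: Wed (+1)
  1994: Thu (+1)  1995: Fri (+1)  1996: Sun (+2)  1997: Mon (+1)
Saturday years: 1917, 1923, 1928, 1934, 1945, 1951, 1956, 1962, 1973, 1979, 1984, 1990 — 12 in total.

12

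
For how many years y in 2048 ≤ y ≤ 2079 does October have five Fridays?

October has 31 days; it has five Fridays when Friday falls among the first (month-length − 28) days — i.e. when October 1 is one of Friday/Thursday/Wednesday.
October 1 by year: 2048:Thu✓ 2049:Fri✓ 2050:Sat 2051:Sun 2052:Tue 2053:Wed✓ 2054:Thu✓ 2055:Fri✓ 2056:Sun 2057:Mon 2058:Tue 2059:Wed✓ 2060:Fri✓ 2061:Sat 2062:Sun 2063:Mon 2064:Wed✓ 2065:Thu✓ 2066:Fri✓ 2067:Sat 2068:Mon 2069:Tue 2070:Wed✓ 2071:Thu✓ 2072:Sat 2073:Sun 2074:Mon 2075:Tue 2076:Thu✓ 2077:Fri✓ 2078:Sat 2079:Sun
Years with five Fridays: 2048, 2049, 2053, 2054, 2055, 2059, 2060, 2064, 2065, 2066, 2070, 2071, 2076, 2077 → 14.

14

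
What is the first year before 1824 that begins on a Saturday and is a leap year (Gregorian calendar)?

Jan 1 advances by 2 weekdays after a leap year and by 1 after a common year.
1824: Jan 1 is Thursday (leap).
1823: Wednesday
1822: Tuesday
1821: Monday
1820: Saturday (leap)
1820 begins on a Saturday and is a leap year.

1820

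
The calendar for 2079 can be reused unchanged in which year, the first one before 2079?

Two years share a calendar iff Jan 1 falls on the same weekday and both are leap or both are common. 2079: Jan 1 is Sunday, common year.
2078: Jan 1 Saturday, common
2077: Jan 1 Friday, common
2076: Jan 1 Wednesday, leap
2075: Jan 1 Tuesday, common
2074: Jan 1 Monday, common
2073: Jan 1 Sunday, common
2073 matches on both conditions.

2073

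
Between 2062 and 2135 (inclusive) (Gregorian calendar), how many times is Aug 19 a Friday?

11

Track Aug 19's weekday year by year (advancing +1, or +2 across a Feb 29):
  2062: Sat  2063: Sun (+1)  2064: Tue (+2)  2065: Wed (+1)  2066: Thu (+1)
  2067: Fri (+1) ✓  2068: Sun (+2)  2069: Mon (+1)  2070: Tue (+1)  2071: Wed (+1)
  2072: Fri (+2) ✓  2073: Sat (+1)  2074: Sun (+1)  2075: Mon (+1)  … (46 more years) …
  2122: Wed (+1)  2123: Thu (+1)  2124: Sat (+2)  2125: Sun (+1)  2126: Mon (+1)
  2127: Tue (+1)  2128: Thu (+2)  2129: Fri (+1) ✓  2130: Sat (+1)  2131: Sun (+1)
  2132: Tue (+2)  2133: Wed (+1)  2134: Thu (+1)  2135: Fri (+1) ✓
Friday years: 2067, 2072, 2078, 2089, 2095, 2101, 2107, 2112, 2118, 2129, 2135 — 11 in total.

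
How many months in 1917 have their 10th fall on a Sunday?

Check the 10th of each month of 1917: Jan 10: Wed, Feb 10: Sat, Mar 10: Sat, Apr 10: Tue, May 10: Thu, Jun 10: Sun, Jul 10: Tue, Aug 10: Fri, Sep 10: Mon, Oct 10: Wed, Nov 10: Sat, Dec 10: Mon.
Sunday occurs in June — 1 month.

1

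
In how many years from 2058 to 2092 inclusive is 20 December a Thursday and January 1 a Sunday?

Check each year's weekday for 20 December and January 1:
  2058: Fri/Tue  2059: Sat/Wed  2060: Mon/Thu  2061: Tue/Sat  2062: Wed/Sun  2063: Thu/Mon  2064: Sat/Tue  2065: Sun/Thu  2066: Mon/Fri  2067: Tue/Sat  2068: Thu/Sun ✓  2069: Fri/Tue  2070: Sat/Wed  2071: Sun/Thu  …(7 more)…  2079: Wed/Sun  2080: Fri/Mon  2081: Sat/Wed  2082: Sun/Thu  2083: Mon/Fri  2084: Wed/Sat  2085: Thu/Mon  2086: Fri/Tue  2087: Sat/Wed  2088: Mon/Thu  2089: Tue/Sat  2090: Wed/Sun  2091: Thu/Mon  2092: Sat/Tue
Both conditions hold in: 2068 — 1.

1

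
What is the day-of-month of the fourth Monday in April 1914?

April 1, 1914 is a Wednesday, so the first Monday is the 6th.
The fourth Monday is 6 + 21 = 27.

27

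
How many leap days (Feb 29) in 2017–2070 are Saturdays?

2

Leap years in 2017–2070: 13 of them.
Feb 29 weekday advances by 5 (mod 7) from one leap year to the next four years later (or differs when a century non-leap intervenes).
Leap-day weekdays: 2020:Sat✓ 2024:Thu 2028:Tue 2032:Sun 2036:Fri 2040:Wed 2044:Mon 2048:Sat✓ 2052:Thu 2056:Tue 2060:Sun 2064:Fri 2068:Wed
Saturday: 2020, 2048 → 2.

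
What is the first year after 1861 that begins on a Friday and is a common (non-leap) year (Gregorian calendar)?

1869

Jan 1 advances by 2 weekdays after a leap year and by 1 after a common year.
1861: Jan 1 is Tuesday.
1862: Wednesday
1863: Thursday
1864: Friday (leap)
1865: Sunday
1866: Monday
1867: Tuesday
1868: Wednesday (leap)
1869: Friday
1869 begins on a Friday and is a common year.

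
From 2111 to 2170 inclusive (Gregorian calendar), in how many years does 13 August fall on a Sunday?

9

Track 13 August's weekday year by year (advancing +1, or +2 across a Feb 29):
  2111: Thu  2112: Sat (+2)  2113: Sun (+1) ✓  2114: Mon (+1)  2115: Tue (+1)
  2116: Thu (+2)  2117: Fri (+1)  2118: Sat (+1)  2119: Sun (+1) ✓  2120: Tue (+2)
  2121: Wed (+1)  2122: Thu (+1)  2123: Fri (+1)  2124: Sun (+2) ✓  … (32 more years) …
  2157: Sat (+1)  2158: Sun (+1) ✓  2159: Mon (+1)  2160: Wed (+2)  2161: Thu (+1)
  2162: Fri (+1)  2163: Sat (+1)  2164: Mon (+2)  2165: Tue (+1)  2166: Wed (+1)
  2167: Thu (+1)  2168: Sat (+2)  2169: Sun (+1) ✓  2170: Mon (+1)
Sunday years: 2113, 2119, 2124, 2130, 2141, 2147, 2152, 2158, 2169 — 9 in total.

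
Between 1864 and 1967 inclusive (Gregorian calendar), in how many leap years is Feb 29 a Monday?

5

Leap years in 1864–1967: 25 of them.
Feb 29 weekday advances by 5 (mod 7) from one leap year to the next four years later (or differs when a century non-leap intervenes).
Leap-day weekdays: 1864:Mon✓ 1868:Sat 1872:Thu 1876:Tue 1880:Sun 1884:Fri 1888:Wed 1892:Mon✓ 1896:Sat 1904:Mon✓ 1908:Sat 1912:Thu 1916:Tue 1920:Sun 1924:Fri 1928:Wed 1932:Mon✓ 1936:Sat 1940:Thu 1944:Tue 1948:Sun 1952:Fri 1956:Wed 1960:Mon✓ 1964:Sat
Monday: 1864, 1892, 1904, 1932, 1960 → 5.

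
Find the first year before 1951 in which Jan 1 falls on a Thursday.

Jan 1 advances by 2 weekdays after a leap year and by 1 after a common year.
1951: Jan 1 is Monday.
1950: Sunday
1949: Saturday
1948: Thursday (leap)
1948 begins on a Thursday

1948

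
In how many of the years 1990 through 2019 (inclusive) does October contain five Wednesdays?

14

October has 31 days; it has five Wednesdays when Wednesday falls among the first (month-length − 28) days — i.e. when October 1 is one of Wednesday/Tuesday/Monday.
October 1 by year: 1990:Mon✓ 1991:Tue✓ 1992:Thu 1993:Fri 1994:Sat 1995:Sun 1996:Tue✓ 1997:Wed✓ 1998:Thu 1999:Fri 2000:Sun 2001:Mon✓ 2002:Tue✓ 2003:Wed✓ 2004:Fri 2005:Sat 2006:Sun 2007:Mon✓ 2008:Wed✓ 2009:Thu 2010:Fri 2011:Sat 2012:Mon✓ 2013:Tue✓ 2014:Wed✓ 2015:Thu 2016:Sat 2017:Sun 2018:Mon✓ 2019:Tue✓
Years with five Wednesdays: 1990, 1991, 1996, 1997, 2001, 2002, 2003, 2007, 2008, 2012, 2013, 2014, 2018, 2019 → 14.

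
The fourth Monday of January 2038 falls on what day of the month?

25

January 1, 2038 is a Friday, so the first Monday is the 4th.
The fourth Monday is 4 + 21 = 25.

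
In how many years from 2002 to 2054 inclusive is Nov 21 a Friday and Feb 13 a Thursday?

Check each year's weekday for Nov 21 and Feb 13:
  2002: Thu/Wed  2003: Fri/Thu ✓  2004: Sun/Fri  2005: Mon/Sun  2006: Tue/Mon  2007: Wed/Tue  2008: Fri/Wed  2009: Sat/Fri  2010: Sun/Sat  2011: Mon/Sun  2012: Wed/Mon  2013: Thu/Wed  2014: Fri/Thu ✓  2015: Sat/Fri  …(25 more)…  2041: Thu/Wed  2042: Fri/Thu ✓  2043: Sat/Fri  2044: Mon/Sat  2045: Tue/Mon  2046: Wed/Tue  2047: Thu/Wed  2048: Sat/Thu  2049: Sun/Sat  2050: Mon/Sun  2051: Tue/Mon  2052: Thu/Tue  2053: Fri/Thu ✓  2054: Sat/Fri
Both conditions hold in: 2003, 2014, 2025, 2031, 2042, 2053 — 6.

6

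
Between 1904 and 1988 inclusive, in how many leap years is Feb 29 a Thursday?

3

Leap years in 1904–1988: 22 of them.
Feb 29 weekday advances by 5 (mod 7) from one leap year to the next four years later (or differs when a century non-leap intervenes).
Leap-day weekdays: 1904:Mon 1908:Sat 1912:Thu✓ 1916:Tue 1920:Sun 1924:Fri 1928:Wed 1932:Mon 1936:Sat 1940:Thu✓ 1944:Tue 1948:Sun 1952:Fri 1956:Wed 1960:Mon 1964:Sat 1968:Thu✓ 1972:Tue 1976:Sun 1980:Fri 1984:Wed 1988:Mon
Thursday: 1912, 1940, 1968 → 3.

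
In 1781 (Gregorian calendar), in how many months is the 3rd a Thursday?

1

Check the 3rd of each month of 1781: Jan 3: Wed, Feb 3: Sat, Mar 3: Sat, Apr 3: Tue, May 3: Thu, Jun 3: Sun, Jul 3: Tue, Aug 3: Fri, Sep 3: Mon, Oct 3: Wed, Nov 3: Sat, Dec 3: Mon.
Thursday occurs in May — 1 month.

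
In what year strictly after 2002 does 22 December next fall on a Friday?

From one year to the next, a fixed date's weekday advances by 1, or by 2 when a Feb 29 lies between the two dates.
2002: December 22 is Sunday.
2003: Monday (+1)
2004: Wednesday (+2)
2005: Thursday (+1)
2006: Friday (+1)
22 December falls on a Friday in 2006.

2006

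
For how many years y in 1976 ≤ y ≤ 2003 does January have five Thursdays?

January has 31 days; it has five Thursdays when Thursday falls among the first (month-length − 28) days — i.e. when January 1 is one of Thursday/Wednesday/Tuesday.
January 1 by year: 1976:Thu✓ 1977:Sat 1978:Sun 1979:Mon 1980:Tue✓ 1981:Thu✓ 1982:Fri 1983:Sat 1984:Sun 1985:Tue✓ 1986:Wed✓ 1987:Thu✓ 1988:Fri 1989:Sun 1990:Mon 1991:Tue✓ 1992:Wed✓ 1993:Fri 1994:Sat 1995:Sun 1996:Mon 1997:Wed✓ 1998:Thu✓ 1999:Fri 2000:Sat 2001:Mon 2002:Tue✓ 2003:Wed✓
Years with five Thursdays: 1976, 1980, 1981, 1985, 1986, 1987, 1991, 1992, 1997, 1998, 2002, 2003 → 12.

12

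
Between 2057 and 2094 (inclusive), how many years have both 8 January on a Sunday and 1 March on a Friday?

Check each year's weekday for 8 January and 1 March:
  2057: Mon/Thu  2058: Tue/Fri  2059: Wed/Sat  2060: Thu/Mon  2061: Sat/Tue  2062: Sun/Wed  2063: Mon/Thu  2064: Tue/Sat  2065: Thu/Sun  2066: Fri/Mon  2067: Sat/Tue  2068: Sun/Thu  2069: Tue/Fri  2070: Wed/Sat  …(10 more)…  2081: Wed/Sat  2082: Thu/Sun  2083: Fri/Mon  2084: Sat/Wed  2085: Mon/Thu  2086: Tue/Fri  2087: Wed/Sat  2088: Thu/Mon  2089: Sat/Tue  2090: Sun/Wed  2091: Mon/Thu  2092: Tue/Sat  2093: Thu/Sun  2094: Fri/Mon
Both conditions hold in: no year — 0.

0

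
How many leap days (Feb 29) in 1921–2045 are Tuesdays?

Leap years in 1921–2045: 31 of them.
Feb 29 weekday advances by 5 (mod 7) from one leap year to the next four years later (or differs when a century non-leap intervenes).
Leap-day weekdays: 1924:Fri 1928:Wed 1932:Mon 1936:Sat 1940:Thu 1944:Tue✓ 1948:Sun 1952:Fri 1956:Wed 1960:Mon 1964:Sat 1968:Thu 1972:Tue✓ …(5 more)… 1996:Thu 2000:Tue✓ 2004:Sun 2008:Fri 2012:Wed 2016:Mon 2020:Sat 2024:Thu 2028:Tue✓ 2032:Sun 2036:Fri 2040:Wed 2044:Mon
Tuesday: 1944, 1972, 2000, 2028 → 4.

4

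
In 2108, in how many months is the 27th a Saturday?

Check the 27th of each month of 2108: Jan 27: Fri, Feb 27: Mon, Mar 27: Tue, Apr 27: Fri, May 27: Sun, Jun 27: Wed, Jul 27: Fri, Aug 27: Mon, Sep 27: Thu, Oct 27: Sat, Nov 27: Tue, Dec 27: Thu.
Saturday occurs in October — 1 month.

1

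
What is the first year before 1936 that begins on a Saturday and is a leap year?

1916

Jan 1 advances by 2 weekdays after a leap year and by 1 after a common year.
1936: Jan 1 is Wednesday (leap).
1935: Tuesday
1934: Monday
1933: Sunday
1932: Friday (leap)
1931: Thursday
1930: Wednesday
1929: Tuesday
1928: Sunday (leap)
1927: Saturday
1926: Friday
1925: Thursday
1924: Tuesday (leap)
1923: Monday
1922: Sunday
1921: Saturday
1920: Thursday (leap)
1919: Wednesday
1918: Tuesday
1917: Monday
1916: Saturday (leap)
1916 begins on a Saturday and is a leap year.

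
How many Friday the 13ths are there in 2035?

2

Check the 13th of each month of 2035: Jan 13: Sat, Feb 13: Tue, Mar 13: Tue, Apr 13: Fri, May 13: Sun, Jun 13: Wed, Jul 13: Fri, Aug 13: Mon, Sep 13: Thu, Oct 13: Sat, Nov 13: Tue, Dec 13: Thu.
Friday occurs in April, July — 2 months.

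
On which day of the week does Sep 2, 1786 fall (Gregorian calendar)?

January 1, 1786 is a Sunday.
September 2 is day 245 of the year, i.e. 244 days after Jan 1.
244 mod 7 = 6, so advance 6 weekdays from Sunday: Saturday.

Saturday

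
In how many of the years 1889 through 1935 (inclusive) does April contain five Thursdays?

April has 30 days; it has five Thursdays when Thursday falls among the first (month-length − 28) days — i.e. when April 1 is one of Thursday/Wednesday.
April 1 by year: 1889:Mon 1890:Tue 1891:Wed✓ 1892:Fri 1893:Sat 1894:Sun 1895:Mon 1896:Wed✓ 1897:Thu✓ 1898:Fri 1899:Sat 1900:Sun 1901:Mon 1902:Tue 1903:Wed✓ …(17 more)… 1921:Fri 1922:Sat 1923:Sun 1924:Tue 1925:Wed✓ 1926:Thu✓ 1927:Fri 1928:Sun 1929:Mon 1930:Tue 1931:Wed✓ 1932:Fri 1933:Sat 1934:Sun 1935:Mon
Years with five Thursdays: 1891, 1896, 1897, 1903, 1908, 1909, 1914, 1915, 1920, 1925, 1926, 1931 → 12.

12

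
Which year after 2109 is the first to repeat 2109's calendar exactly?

Two years share a calendar iff Jan 1 falls on the same weekday and both are leap or both are common. 2109: Jan 1 is Tuesday, common year.
2110: Jan 1 Wednesday, common
2111: Jan 1 Thursday, common
2112: Jan 1 Friday, leap
2113: Jan 1 Sunday, common
2114: Jan 1 Monday, common
2115: Jan 1 Tuesday, common
2115 matches on both conditions.

2115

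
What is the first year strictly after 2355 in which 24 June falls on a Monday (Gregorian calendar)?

2357

From one year to the next, a fixed date's weekday advances by 1, or by 2 when a Feb 29 lies between the two dates.
2355: June 24 is Friday.
2356: Sunday (+2)
2357: Monday (+1)
24 June falls on a Monday in 2357.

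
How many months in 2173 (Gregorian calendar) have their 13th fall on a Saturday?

3

Check the 13th of each month of 2173: Jan 13: Wed, Feb 13: Sat, Mar 13: Sat, Apr 13: Tue, May 13: Thu, Jun 13: Sun, Jul 13: Tue, Aug 13: Fri, Sep 13: Mon, Oct 13: Wed, Nov 13: Sat, Dec 13: Mon.
Saturday occurs in February, March, November — 3 months.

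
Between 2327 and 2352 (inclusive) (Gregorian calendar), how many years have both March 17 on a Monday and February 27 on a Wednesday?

Check each year's weekday for March 17 and February 27:
  2327: Thu/Sun  2328: Sat/Mon  2329: Sun/Wed  2330: Mon/Thu  2331: Tue/Fri  2332: Thu/Sat  2333: Fri/Mon  2334: Sat/Tue  2335: Sun/Wed  2336: Tue/Thu  2337: Wed/Sat  2338: Thu/Sun  2339: Fri/Mon  2340: Sun/Tue  2341: Mon/Thu  2342: Tue/Fri  2343: Wed/Sat  2344: Fri/Sun  2345: Sat/Tue  2346: Sun/Wed  2347: Mon/Thu  2348: Wed/Fri  2349: Thu/Sun  2350: Fri/Mon  2351: Sat/Tue  2352: Mon/Wed ✓
Both conditions hold in: 2352 — 1.

1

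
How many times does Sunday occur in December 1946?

December 1946 has 31 days and begins on Sunday.
The first Sunday is December 1.
Sundays fall on 1, 8, 15, 22, 29 — that's 5.

5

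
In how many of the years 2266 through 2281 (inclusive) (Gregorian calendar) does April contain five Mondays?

April has 30 days; it has five Mondays when Monday falls among the first (month-length − 28) days — i.e. when April 1 is one of Monday/Sunday.
April 1 by year: 2266:Sun✓ 2267:Mon✓ 2268:Wed 2269:Thu 2270:Fri 2271:Sat 2272:Mon✓ 2273:Tue 2274:Wed 2275:Thu 2276:Sat 2277:Sun✓ 2278:Mon✓ 2279:Tue 2280:Thu 2281:Fri
Years with five Mondays: 2266, 2267, 2272, 2277, 2278 → 5.

5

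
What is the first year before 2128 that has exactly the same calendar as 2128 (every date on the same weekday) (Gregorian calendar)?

Two years share a calendar iff Jan 1 falls on the same weekday and both are leap or both are common. 2128: Jan 1 is Thursday, leap year.
2127: Jan 1 Wednesday, common
2126: Jan 1 Tuesday, common
2125: Jan 1 Monday, common
2124: Jan 1 Saturday, leap
2123: Jan 1 Friday, common
2122: Jan 1 Thursday, common
2121: Jan 1 Wednesday, common
2120: Jan 1 Monday, leap
2119: Jan 1 Sunday, common
2118: Jan 1 Saturday, common
2117: Jan 1 Friday, common
2116: Jan 1 Wednesday, leap
2115: Jan 1 Tuesday, common
2114: Jan 1 Monday, common
2113: Jan 1 Sunday, common
2112: Jan 1 Friday, leap
2111: Jan 1 Thursday, common
2110: Jan 1 Wednesday, common
2109: Jan 1 Tuesday, common
2108: Jan 1 Sunday, leap
2107: Jan 1 Saturday, common
2106: Jan 1 Friday, common
2105: Jan 1 Thursday, common
2104: Jan 1 Tuesday, leap
2103: Jan 1 Monday, common
2102: Jan 1 Sunday, common
2101: Jan 1 Saturday, common
2100: Jan 1 Friday, common
2099: Jan 1 Thursday, common
2098: Jan 1 Wednesday, common
2097: Jan 1 Tuesday, common
2096: Jan 1 Sunday, leap
2095: Jan 1 Saturday, common
2094: Jan 1 Friday, common
2093: Jan 1 Thursday, common
2092: Jan 1 Tuesday, leap
2091: Jan 1 Monday, common
2090: Jan 1 Sunday, common
2089: Jan 1 Saturday, common
2088: Jan 1 Thursday, leap
2088 matches on both conditions.

2088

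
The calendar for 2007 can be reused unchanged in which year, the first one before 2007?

Two years share a calendar iff Jan 1 falls on the same weekday and both are leap or both are common. 2007: Jan 1 is Monday, common year.
2006: Jan 1 Sunday, common
2005: Jan 1 Saturday, common
2004: Jan 1 Thursday, leap
2003: Jan 1 Wednesday, common
2002: Jan 1 Tuesday, common
2001: Jan 1 Monday, common
2001 matches on both conditions.

2001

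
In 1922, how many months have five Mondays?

4

A month of length L has five Mondays iff its first Monday is on day ≤ L−28 (so day 1–3 in a 31-day month, 1–2 in a 30-day month, day 1 in a leap February).
Checking each month of 1922: Jan starts Sun (31d) ✓; Feb starts Wed (28d); Mar starts Wed (31d); Apr starts Sat (30d); May starts Mon (31d) ✓; Jun starts Thu (30d); Jul starts Sat (31d) ✓; Aug starts Tue (31d); Sep starts Fri (30d); Oct starts Sun (31d) ✓; Nov starts Wed (30d); Dec starts Fri (31d).
Five-Monday months: January, May, July, October → 4.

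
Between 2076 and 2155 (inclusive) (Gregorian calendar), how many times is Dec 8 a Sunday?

11

Track Dec 8's weekday year by year (advancing +1, or +2 across a Feb 29):
  2076: Tue  2077: Wed (+1)  2078: Thu (+1)  2079: Fri (+1)  2080: Sun (+2) ✓
  2081: Mon (+1)  2082: Tue (+1)  2083: Wed (+1)  2084: Fri (+2)  2085: Sat (+1)
  2086: Sun (+1) ✓  2087: Mon (+1)  2088: Wed (+2)  2089: Thu (+1)  … (52 more years) …
  2142: Sat (+1)  2143: Sun (+1) ✓  2144: Tue (+2)  2145: Wed (+1)  2146: Thu (+1)
  2147: Fri (+1)  2148: Sun (+2) ✓  2149: Mon (+1)  2150: Tue (+1)  2151: Wed (+1)
  2152: Fri (+2)  2153: Sat (+1)  2154: Sun (+1) ✓  2155: Mon (+1)
Sunday years: 2080, 2086, 2097, 2109, 2115, 2120, 2126, 2137, 2143, 2148, 2154 — 11 in total.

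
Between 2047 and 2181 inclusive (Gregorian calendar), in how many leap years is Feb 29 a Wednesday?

Leap years in 2047–2181: 33 of them.
Feb 29 weekday advances by 5 (mod 7) from one leap year to the next four years later (or differs when a century non-leap intervenes).
Leap-day weekdays: 2048:Sat 2052:Thu 2056:Tue 2060:Sun 2064:Fri 2068:Wed✓ 2072:Mon 2076:Sat 2080:Thu 2084:Tue 2088:Sun 2092:Fri 2096:Wed✓ …(7 more)… 2132:Fri 2136:Wed✓ 2140:Mon 2144:Sat 2148:Thu 2152:Tue 2156:Sun 2160:Fri 2164:Wed✓ 2168:Mon 2172:Sat 2176:Thu 2180:Tue
Wednesday: 2068, 2096, 2108, 2136, 2164 → 5.

5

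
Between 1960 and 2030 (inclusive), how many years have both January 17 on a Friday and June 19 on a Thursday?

Check each year's weekday for January 17 and June 19:
  1960: Sun/Sun  1961: Tue/Mon  1962: Wed/Tue  1963: Thu/Wed  1964: Fri/Fri  1965: Sun/Sat  1966: Mon/Sun  1967: Tue/Mon  1968: Wed/Wed  1969: Fri/Thu ✓  1970: Sat/Fri  1971: Sun/Sat  1972: Mon/Mon  1973: Wed/Tue  …(43 more)…  2017: Tue/Mon  2018: Wed/Tue  2019: Thu/Wed  2020: Fri/Fri  2021: Sun/Sat  2022: Mon/Sun  2023: Tue/Mon  2024: Wed/Wed  2025: Fri/Thu ✓  2026: Sat/Fri  2027: Sun/Sat  2028: Mon/Mon  2029: Wed/Tue  2030: Thu/Wed
Both conditions hold in: 1969, 1975, 1986, 1997, 2003, 2014, 2025 — 7.

7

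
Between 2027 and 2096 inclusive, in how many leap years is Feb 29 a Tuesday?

Leap years in 2027–2096: 18 of them.
Feb 29 weekday advances by 5 (mod 7) from one leap year to the next four years later (or differs when a century non-leap intervenes).
Leap-day weekdays: 2028:Tue✓ 2032:Sun 2036:Fri 2040:Wed 2044:Mon 2048:Sat 2052:Thu 2056:Tue✓ 2060:Sun 2064:Fri 2068:Wed 2072:Mon 2076:Sat 2080:Thu 2084:Tue✓ 2088:Sun 2092:Fri 2096:Wed
Tuesday: 2028, 2056, 2084 → 3.

3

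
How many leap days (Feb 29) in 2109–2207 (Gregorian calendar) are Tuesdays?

Leap years in 2109–2207: 23 of them.
Feb 29 weekday advances by 5 (mod 7) from one leap year to the next four years later (or differs when a century non-leap intervenes).
Leap-day weekdays: 2112:Mon 2116:Sat 2120:Thu 2124:Tue✓ 2128:Sun 2132:Fri 2136:Wed 2140:Mon 2144:Sat 2148:Thu 2152:Tue✓ 2156:Sun 2160:Fri 2164:Wed 2168:Mon 2172:Sat 2176:Thu 2180:Tue✓ 2184:Sun 2188:Fri 2192:Wed 2196:Mon 2204:Wed
Tuesday: 2124, 2152, 2180 → 3.

3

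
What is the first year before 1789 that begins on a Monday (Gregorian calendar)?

Jan 1 advances by 2 weekdays after a leap year and by 1 after a common year.
1789: Jan 1 is Thursday.
1788: Tuesday (leap)
1787: Monday
1787 begins on a Monday

1787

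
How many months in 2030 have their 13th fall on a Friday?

Check the 13th of each month of 2030: Jan 13: Sun, Feb 13: Wed, Mar 13: Wed, Apr 13: Sat, May 13: Mon, Jun 13: Thu, Jul 13: Sat, Aug 13: Tue, Sep 13: Fri, Oct 13: Sun, Nov 13: Wed, Dec 13: Fri.
Friday occurs in September, December — 2 months.

2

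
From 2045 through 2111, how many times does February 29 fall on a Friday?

3

Leap years in 2045–2111: 15 of them.
Feb 29 weekday advances by 5 (mod 7) from one leap year to the next four years later (or differs when a century non-leap intervenes).
Leap-day weekdays: 2048:Sat 2052:Thu 2056:Tue 2060:Sun 2064:Fri✓ 2068:Wed 2072:Mon 2076:Sat 2080:Thu 2084:Tue 2088:Sun 2092:Fri✓ 2096:Wed 2104:Fri✓ 2108:Wed
Friday: 2064, 2092, 2104 → 3.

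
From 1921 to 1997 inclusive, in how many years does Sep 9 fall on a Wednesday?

Track Sep 9's weekday year by year (advancing +1, or +2 across a Feb 29):
  1921: Fri  1922: Sat (+1)  1923: Sun (+1)  1924: Tue (+2)  1925: Wed (+1) ✓
  1926: Thu (+1)  1927: Fri (+1)  1928: Sun (+2)  1929: Mon (+1)  1930: Tue (+1)
  1931: Wed (+1) ✓  1932: Fri (+2)  1933: Sat (+1)  1934: Sun (+1)  … (49 more years) …
  1984: Sun (+2)  1985: Mon (+1)  1986: Tue (+1)  1987: Wed (+1) ✓  1988: Fri (+2)
  1989: Sat (+1)  1990: Sun (+1)  1991: Mon (+1)  1992: Wed (+2) ✓  1993: Thu (+1)
  1994: Fri (+1)  1995: Sat (+1)  1996: Mon (+2)  1997: Tue (+1)
Wednesday years: 1925, 1931, 1936, 1942, 1953, 1959, 1964, 1970, 1981, 1987, 1992 — 11 in total.

11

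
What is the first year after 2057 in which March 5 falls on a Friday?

From one year to the next, a fixed date's weekday advances by 1, or by 2 when a Feb 29 lies between the two dates.
2057: March 5 is Monday.
2058: Tuesday (+1)
2059: Wednesday (+1)
2060: Friday (+2)
March 5 falls on a Friday in 2060.

2060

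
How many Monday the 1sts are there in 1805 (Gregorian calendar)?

Check the 1st of each month of 1805: Jan 1: Tue, Feb 1: Fri, Mar 1: Fri, Apr 1: Mon, May 1: Wed, Jun 1: Sat, Jul 1: Mon, Aug 1: Thu, Sep 1: Sun, Oct 1: Tue, Nov 1: Fri, Dec 1: Sun.
Monday occurs in April, July — 2 months.

2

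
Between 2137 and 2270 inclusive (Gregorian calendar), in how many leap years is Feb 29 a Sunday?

4

Leap years in 2137–2270: 32 of them.
Feb 29 weekday advances by 5 (mod 7) from one leap year to the next four years later (or differs when a century non-leap intervenes).
Leap-day weekdays: 2140:Mon 2144:Sat 2148:Thu 2152:Tue 2156:Sun✓ 2160:Fri 2164:Wed 2168:Mon 2172:Sat 2176:Thu 2180:Tue 2184:Sun✓ 2188:Fri …(6 more)… 2220:Tue 2224:Sun✓ 2228:Fri 2232:Wed 2236:Mon 2240:Sat 2244:Thu 2248:Tue 2252:Sun✓ 2256:Fri 2260:Wed 2264:Mon 2268:Sat
Sunday: 2156, 2184, 2224, 2252 → 4.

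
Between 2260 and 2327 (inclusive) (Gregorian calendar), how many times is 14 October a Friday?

10

Track 14 October's weekday year by year (advancing +1, or +2 across a Feb 29):
  2260: Sun  2261: Mon (+1)  2262: Tue (+1)  2263: Wed (+1)  2264: Fri (+2) ✓
  2265: Sat (+1)  2266: Sun (+1)  2267: Mon (+1)  2268: Wed (+2)  2269: Thu (+1)
  2270: Fri (+1) ✓  2271: Sat (+1)  2272: Mon (+2)  2273: Tue (+1)  … (40 more years) …
  2314: Wed (+1)  2315: Thu (+1)  2316: Sat (+2)  2317: Sun (+1)  2318: Mon (+1)
  2319: Tue (+1)  2320: Thu (+2)  2321: Fri (+1) ✓  2322: Sat (+1)  2323: Sun (+1)
  2324: Tue (+2)  2325: Wed (+1)  2326: Thu (+1)  2327: Fri (+1) ✓
Friday years: 2264, 2270, 2281, 2287, 2292, 2298, 2304, 2310, 2321, 2327 — 10 in total.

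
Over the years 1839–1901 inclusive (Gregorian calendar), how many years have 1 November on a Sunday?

Track 1 November's weekday year by year (advancing +1, or +2 across a Feb 29):
  1839: Fri  1840: Sun (+2) ✓  1841: Mon (+1)  1842: Tue (+1)  1843: Wed (+1)
  1844: Fri (+2)  1845: Sat (+1)  1846: Sun (+1) ✓  1847: Mon (+1)  1848: Wed (+2)
  1849: Thu (+1)  1850: Fri (+1)  1851: Sat (+1)  1852: Mon (+2)  … (35 more years) …
  1888: Thu (+2)  1889: Fri (+1)  1890: Sat (+1)  1891: Sun (+1) ✓  1892: Tue (+2)
  1893: Wed (+1)  1894: Thu (+1)  1895: Fri (+1)  1896: Sun (+2) ✓  1897: Mon (+1)
  1898: Tue (+1)  1899: Wed (+1)  1900: Thu (+1)  1901: Fri (+1)
Sunday years: 1840, 1846, 1857, 1863, 1868, 1874, 1885, 1891, 1896 — 9 in total.

9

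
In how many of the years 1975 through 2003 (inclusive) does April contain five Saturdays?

8

April has 30 days; it has five Saturdays when Saturday falls among the first (month-length − 28) days — i.e. when April 1 is one of Saturday/Friday.
April 1 by year: 1975:Tue 1976:Thu 1977:Fri✓ 1978:Sat✓ 1979:Sun 1980:Tue 1981:Wed 1982:Thu 1983:Fri✓ 1984:Sun 1985:Mon 1986:Tue 1987:Wed 1988:Fri✓ 1989:Sat✓ 1990:Sun 1991:Mon 1992:Wed 1993:Thu 1994:Fri✓ 1995:Sat✓ 1996:Mon 1997:Tue 1998:Wed 1999:Thu 2000:Sat✓ 2001:Sun 2002:Mon 2003:Tue
Years with five Saturdays: 1977, 1978, 1983, 1988, 1989, 1994, 1995, 2000 → 8.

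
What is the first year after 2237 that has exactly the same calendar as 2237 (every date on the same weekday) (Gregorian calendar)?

2243

Two years share a calendar iff Jan 1 falls on the same weekday and both are leap or both are common. 2237: Jan 1 is Sunday, common year.
2238: Jan 1 Monday, common
2239: Jan 1 Tuesday, common
2240: Jan 1 Wednesday, leap
2241: Jan 1 Friday, common
2242: Jan 1 Saturday, common
2243: Jan 1 Sunday, common
2243 matches on both conditions.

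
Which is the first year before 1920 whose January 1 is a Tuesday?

1918

Jan 1 advances by 2 weekdays after a leap year and by 1 after a common year.
1920: Jan 1 is Thursday (leap).
1919: Wednesday
1918: Tuesday
1918 begins on a Tuesday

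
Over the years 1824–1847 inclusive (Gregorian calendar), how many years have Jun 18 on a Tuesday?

Track Jun 18's weekday year by year (advancing +1, or +2 across a Feb 29):
  1824: Fri  1825: Sat (+1)  1826: Sun (+1)  1827: Mon (+1)  1828: Wed (+2)
  1829: Thu (+1)  1830: Fri (+1)  1831: Sat (+1)  1832: Mon (+2)  1833: Tue (+1) ✓
  1834: Wed (+1)  1835: Thu (+1)  1836: Sat (+2)  1837: Sun (+1)  1838: Mon (+1)
  1839: Tue (+1) ✓  1840: Thu (+2)  1841: Fri (+1)  1842: Sat (+1)  1843: Sun (+1)
  1844: Tue (+2) ✓  1845: Wed (+1)  1846: Thu (+1)  1847: Fri (+1)
Tuesday years: 1833, 1839, 1844 — 3 in total.

3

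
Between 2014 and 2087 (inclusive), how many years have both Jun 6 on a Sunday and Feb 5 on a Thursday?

Check each year's weekday for Jun 6 and Feb 5:
  2014: Fri/Wed  2015: Sat/Thu  2016: Mon/Fri  2017: Tue/Sun  2018: Wed/Mon  2019: Thu/Tue  2020: Sat/Wed  2021: Sun/Fri  2022: Mon/Sat  2023: Tue/Sun  2024: Thu/Mon  2025: Fri/Wed  2026: Sat/Thu  2027: Sun/Fri  …(46 more)…  2074: Wed/Mon  2075: Thu/Tue  2076: Sat/Wed  2077: Sun/Fri  2078: Mon/Sat  2079: Tue/Sun  2080: Thu/Mon  2081: Fri/Wed  2082: Sat/Thu  2083: Sun/Fri  2084: Tue/Sat  2085: Wed/Mon  2086: Thu/Tue  2087: Fri/Wed
Both conditions hold in: 2032, 2060 — 2.

2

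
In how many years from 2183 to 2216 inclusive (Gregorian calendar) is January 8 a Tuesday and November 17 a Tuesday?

Check each year's weekday for January 8 and November 17:
  2183: Wed/Mon  2184: Thu/Wed  2185: Sat/Thu  2186: Sun/Fri  2187: Mon/Sat  2188: Tue/Mon  2189: Thu/Tue  2190: Fri/Wed  2191: Sat/Thu  2192: Sun/Sat  2193: Tue/Sun  2194: Wed/Mon  2195: Thu/Tue  2196: Fri/Thu  …(6 more)…  2203: Sat/Thu  2204: Sun/Sat  2205: Tue/Sun  2206: Wed/Mon  2207: Thu/Tue  2208: Fri/Thu  2209: Sun/Fri  2210: Mon/Sat  2211: Tue/Sun  2212: Wed/Tue  2213: Fri/Wed  2214: Sat/Thu  2215: Sun/Fri  2216: Mon/Sun
Both conditions hold in: no year — 0.

0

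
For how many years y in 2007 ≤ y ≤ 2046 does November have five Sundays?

12

November has 30 days; it has five Sundays when Sunday falls among the first (month-length − 28) days — i.e. when November 1 is one of Sunday/Saturday.
November 1 by year: 2007:Thu 2008:Sat✓ 2009:Sun✓ 2010:Mon 2011:Tue 2012:Thu 2013:Fri 2014:Sat✓ 2015:Sun✓ 2016:Tue 2017:Wed 2018:Thu 2019:Fri 2020:Sun✓ 2021:Mon …(10 more)… 2032:Mon 2033:Tue 2034:Wed 2035:Thu 2036:Sat✓ 2037:Sun✓ 2038:Mon 2039:Tue 2040:Thu 2041:Fri 2042:Sat✓ 2043:Sun✓ 2044:Tue 2045:Wed 2046:Thu
Years with five Sundays: 2008, 2009, 2014, 2015, 2020, 2025, 2026, 2031, 2036, 2037, 2042, 2043 → 12.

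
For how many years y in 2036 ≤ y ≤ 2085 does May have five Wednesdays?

May has 31 days; it has five Wednesdays when Wednesday falls among the first (month-length − 28) days — i.e. when May 1 is one of Wednesday/Tuesday/Monday.
May 1 by year: 2036:Thu 2037:Fri 2038:Sat 2039:Sun 2040:Tue✓ 2041:Wed✓ 2042:Thu 2043:Fri 2044:Sun 2045:Mon✓ 2046:Tue✓ 2047:Wed✓ 2048:Fri 2049:Sat 2050:Sun …(20 more)… 2071:Fri 2072:Sun 2073:Mon✓ 2074:Tue✓ 2075:Wed✓ 2076:Fri 2077:Sat 2078:Sun 2079:Mon✓ 2080:Wed✓ 2081:Thu 2082:Fri 2083:Sat 2084:Mon✓ 2085:Tue✓
Years with five Wednesdays: 2040, 2041, 2045, 2046, 2047, 2051, 2052, 2056, 2057, 2058, 2062, 2063, 2068, 2069, 2073, 2074, 2075, 2079, 2080, 2084, 2085 → 21.

21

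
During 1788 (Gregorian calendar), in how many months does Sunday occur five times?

4

A month of length L has five Sundays iff its first Sunday is on day ≤ L−28 (so day 1–3 in a 31-day month, 1–2 in a 30-day month, day 1 in a leap February).
Checking each month of 1788: Jan starts Tue (31d); Feb starts Fri (29d); Mar starts Sat (31d) ✓; Apr starts Tue (30d); May starts Thu (31d); Jun starts Sun (30d) ✓; Jul starts Tue (31d); Aug starts Fri (31d) ✓; Sep starts Mon (30d); Oct starts Wed (31d); Nov starts Sat (30d) ✓; Dec starts Mon (31d).
Five-Sunday months: March, June, August, November → 4.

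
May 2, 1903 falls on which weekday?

Saturday

January 1, 1903 is a Thursday.
May 2 is day 122 of the year, i.e. 121 days after Jan 1.
121 mod 7 = 2, so advance 2 weekdays from Thursday: Saturday.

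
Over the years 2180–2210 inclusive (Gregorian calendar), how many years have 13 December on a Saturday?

5

Track 13 December's weekday year by year (advancing +1, or +2 across a Feb 29):
  2180: Wed  2181: Thu (+1)  2182: Fri (+1)  2183: Sat (+1) ✓  2184: Mon (+2)
  2185: Tue (+1)  2186: Wed (+1)  2187: Thu (+1)  2188: Sat (+2) ✓  2189: Sun (+1)
  2190: Mon (+1)  2191: Tue (+1)  2192: Thu (+2)  2193: Fri (+1)  … (3 more years) …
  2197: Wed (+1)  2198: Thu (+1)  2199: Fri (+1)  2200: Sat (+1) ✓  2201: Sun (+1)
  2202: Mon (+1)  2203: Tue (+1)  2204: Thu (+2)  2205: Fri (+1)  2206: Sat (+1) ✓
  2207: Sun (+1)  2208: Tue (+2)  2209: Wed (+1)  2210: Thu (+1)
Saturday years: 2183, 2188, 2194, 2200, 2206 — 5 in total.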